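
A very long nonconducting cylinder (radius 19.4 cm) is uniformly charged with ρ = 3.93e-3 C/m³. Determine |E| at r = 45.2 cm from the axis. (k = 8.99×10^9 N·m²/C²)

E = 1.85×10^7 N/C

By cylindrical symmetry E is radial; use a coaxial Gaussian cylinder of radius 45.2 cm and length L (r > 19.4 cm, full cross-section enclosed).
λ_enc = ρ·πR² = (3.93×10^-3)π(0.194)² = 4.647×10^-4 C/m.
By Gauss's law (flux through the curved wall only), E·2πrL = λ_enc L/ε₀.
E = 2k|λ_enc|/r = 2(8.99×10^9)(4.647×10^-4)/(0.452) = 1.85e7 N/C.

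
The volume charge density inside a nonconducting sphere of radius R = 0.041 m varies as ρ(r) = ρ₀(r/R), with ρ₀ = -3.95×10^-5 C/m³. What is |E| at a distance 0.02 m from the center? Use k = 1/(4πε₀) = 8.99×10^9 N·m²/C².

By spherical symmetry E is radial; choose a Gaussian sphere of radius r = 0.02 m (r < R).
Q_enc = ∫₀^r ρ(r')·4πr'² dr' = (4πρ₀/R) ∫₀^r r'^3 dr' = 4πρ₀ r^4/(4·R) = -4.843×10^-10 C.
By Gauss's law, ∮E·dA = E·4πr² = Q_enc/ε₀.
E = k|Q_enc|/r² = (8.99×10^9)(4.843×10^-10)/(0.02)² = 1.09e4 N/C.

1.09×10^4 N/C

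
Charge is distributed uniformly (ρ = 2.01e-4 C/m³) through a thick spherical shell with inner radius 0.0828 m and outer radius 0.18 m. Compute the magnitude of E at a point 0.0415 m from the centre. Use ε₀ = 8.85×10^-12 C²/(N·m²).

By spherical symmetry E is radial; choose a Gaussian sphere of radius r = 0.0415 m (r < 0.0828 m, inside the empty cavity).
Q_enc = 0 (all charge lies at larger r); Gauss's law gives E = 0.

E = 0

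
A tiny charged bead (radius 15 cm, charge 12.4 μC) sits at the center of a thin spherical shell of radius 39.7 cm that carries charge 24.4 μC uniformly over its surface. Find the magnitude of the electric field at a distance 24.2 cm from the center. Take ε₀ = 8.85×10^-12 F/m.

|E| = 1.90×10^6 N/C

Symmetry ⇒ E = E(r) r̂. Gaussian sphere of radius r = 24.2 cm (between the bodies, 15 cm < r < 39.7 cm).
The shell at 39.7 cm lies outside the Gaussian surface, so Q_enc = 12.4 μC = 1.24×10^-5 C.
By Gauss's law, ∮E·dA = E·4πr² = Q_enc/ε₀.
E = |Q_enc|/(4πε₀r²) = (1.24e-5)/(4π·8.85×10^-12·(0.242)²) = 1.90e6 N/C.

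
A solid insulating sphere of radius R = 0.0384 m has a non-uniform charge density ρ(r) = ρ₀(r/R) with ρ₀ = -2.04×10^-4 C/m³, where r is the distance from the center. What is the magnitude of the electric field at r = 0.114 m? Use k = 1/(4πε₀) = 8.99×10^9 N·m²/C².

By spherical symmetry E is radial; choose a Gaussian sphere of radius r = 0.114 m (r > R, all charge enclosed).
Q_enc = 4π ∫₀^R ρ₀(r'/R)^1 r'² dr' = 4πρ₀R³/4 = -3.629×10^-8 C.
By Gauss's law, ∮E·dA = E·4πr² = Q_enc/ε₀.
E = k|Q_enc|/r² = (8.99×10^9)(3.629×10^-8)/(0.114)² = 2.51e4 N/C.

|E| = 2.51×10^4 N/C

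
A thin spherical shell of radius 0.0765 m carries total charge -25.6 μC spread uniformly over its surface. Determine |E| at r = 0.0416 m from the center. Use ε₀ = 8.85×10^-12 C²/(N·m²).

Symmetry ⇒ E = E(r) r̂. Gaussian sphere of radius r = 0.0416 m (inside the shell, r < 0.0765 m).
No charge lies within this surface, so Q_enc = 0 and Gauss's law gives E·4πr² = 0 ⇒ E = 0.

E = 0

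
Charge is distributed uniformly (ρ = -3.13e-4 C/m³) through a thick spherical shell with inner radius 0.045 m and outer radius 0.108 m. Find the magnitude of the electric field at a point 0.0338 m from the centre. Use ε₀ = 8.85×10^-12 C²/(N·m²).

E = 0

Use a concentric Gaussian sphere at r = 0.0338 m (r < 0.045 m, inside the empty cavity).
No charge is enclosed, so by Gauss's law E·4πr² = 0 ⇒ E = 0.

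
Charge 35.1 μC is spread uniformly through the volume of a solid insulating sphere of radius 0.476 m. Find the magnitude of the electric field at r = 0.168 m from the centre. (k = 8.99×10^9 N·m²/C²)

Take a concentric spherical Gaussian surface of radius r = 0.168 m (r < R).
For a uniform sphere the enclosed fraction is (r/R)³, so Q_enc = (35.1 μC)(0.168/0.476)³ = 1.543e-6 C.
Since E is radial and uniform over the Gaussian sphere, Φ = E·4πr² = Q_enc/ε₀.
E = k|Q_enc|/r² = (8.99×10^9)(1.543e-6)/(0.168)² = 4.92×10^5 N/C.

E ≈ 4.92×10^5 V/m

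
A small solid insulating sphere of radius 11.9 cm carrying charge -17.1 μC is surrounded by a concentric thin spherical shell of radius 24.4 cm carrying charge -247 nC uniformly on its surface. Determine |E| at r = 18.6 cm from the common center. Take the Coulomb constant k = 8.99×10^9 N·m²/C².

Use a concentric Gaussian sphere at r = 18.6 cm (between the bodies, 11.9 cm < r < 24.4 cm).
The shell at 24.4 cm lies outside the Gaussian surface, so Q_enc = -17.1 μC = -1.71×10^-5 C.
Applying ∮E·dA = Q_enc/ε₀ with Φ = E(4πr²):
E = k|Q_enc|/r² = (8.99×10^9)(1.71×10^-5)/(0.186)² = 4.44e6 N/C.

|E| = 4.44×10^6 N/C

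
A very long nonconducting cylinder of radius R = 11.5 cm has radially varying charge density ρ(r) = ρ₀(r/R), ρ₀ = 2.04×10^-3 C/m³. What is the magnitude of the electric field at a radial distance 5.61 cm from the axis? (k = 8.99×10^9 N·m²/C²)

E = 2.10×10^6 V/m

Coaxial Gaussian cylinder, radius r = 5.61 cm, length L (r < R).
Integrating ρ over the cross-section to radius r: λ_enc = (2πρ₀/R) ∫₀^r r'^2 dr' = 2πρ₀ r^3/(3·R) = 6.56e-6 C/m.
Since E is radial and uniform over the curved surface, Φ = E·2πrL = Q_enc/ε₀ = λ_enc L/ε₀.
E = 2k|λ_enc|/r = 2(8.99×10^9)(6.56×10^-6)/(0.0561) = 2.10×10^6 N/C.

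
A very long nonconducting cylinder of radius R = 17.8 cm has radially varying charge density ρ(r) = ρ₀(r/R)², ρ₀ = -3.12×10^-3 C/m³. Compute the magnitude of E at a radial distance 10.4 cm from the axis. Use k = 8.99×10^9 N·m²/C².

|E| ≈ 3.13×10^6 N/C

By cylindrical symmetry E is radial; use a coaxial Gaussian cylinder of radius 10.4 cm and length L (r < R).
λ_enc = ∫₀^r ρ(r')·2πr' dr' = (2πρ₀/R²)·r^4/4 = -1.81×10^-5 C/m.
Gauss's law: E·2πrL = λ_enc L/ε₀.
E = 2k|λ_enc|/r = 2(8.99×10^9)(1.81×10^-5)/(0.104) = 3.13×10^6 N/C.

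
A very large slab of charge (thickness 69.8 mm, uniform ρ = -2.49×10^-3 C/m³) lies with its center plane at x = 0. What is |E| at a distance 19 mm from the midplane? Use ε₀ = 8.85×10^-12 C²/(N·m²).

|E| = 5.35×10^6 N/C

By symmetry E is perpendicular to the slab. A Gaussian pillbox from −19 mm to +19 mm (face area A) lies entirely within the slab.
Q_enc = ρ·(2x)·A and flux = 2EA, so 2EA = 2ρxA/ε₀ ⇒ E = |ρ|x/ε₀.
E = (2.49e-3)(0.019)/(8.85×10^-12) = 5.35×10^6 N/C.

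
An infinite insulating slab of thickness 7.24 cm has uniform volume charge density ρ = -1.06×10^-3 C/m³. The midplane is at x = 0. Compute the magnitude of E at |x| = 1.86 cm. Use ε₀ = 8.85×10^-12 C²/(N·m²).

By symmetry E is perpendicular to the slab. A Gaussian pillbox from −1.86 cm to +1.86 cm (face area A) lies entirely within the slab.
Q_enc = ρ·(2x)·A and flux = 2EA, so 2EA = 2ρxA/ε₀ ⇒ E = |ρ|x/ε₀.
E = (1.06×10^-3)(0.0186)/(8.85×10^-12) = 2.23×10^6 N/C.

|E| = 2.23×10^6 N/C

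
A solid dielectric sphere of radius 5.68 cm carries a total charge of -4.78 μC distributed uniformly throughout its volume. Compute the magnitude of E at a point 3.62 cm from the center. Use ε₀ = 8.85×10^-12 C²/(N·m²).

E ≈ 8.49×10^6 N/C

Symmetry ⇒ E = E(r) r̂. Gaussian sphere of radius r = 3.62 cm (r < R).
For a uniform sphere the enclosed fraction is (r/R)³, so Q_enc = (-4.78 μC)(0.0362/0.0568)³ = -1.237e-6 C.
Applying ∮E·dA = Q_enc/ε₀ with Φ = E(4πr²):
E = |Q_enc|/(4πε₀r²) = (1.237×10^-6)/(4π·8.85×10^-12·(0.0362)²) = 8.49×10^6 N/C.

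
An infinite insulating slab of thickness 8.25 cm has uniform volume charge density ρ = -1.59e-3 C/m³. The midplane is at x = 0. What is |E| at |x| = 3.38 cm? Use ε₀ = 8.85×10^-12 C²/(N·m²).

E ≈ 6.07×10^6 N/C

By symmetry E is perpendicular to the slab. A Gaussian pillbox from −3.38 cm to +3.38 cm (face area A) lies entirely within the slab.
Q_enc = ρ·(2x)·A and flux = 2EA, so 2EA = 2ρxA/ε₀ ⇒ E = |ρ|x/ε₀.
E = (1.59e-3)(0.0338)/(8.85×10^-12) = 6.07×10^6 N/C.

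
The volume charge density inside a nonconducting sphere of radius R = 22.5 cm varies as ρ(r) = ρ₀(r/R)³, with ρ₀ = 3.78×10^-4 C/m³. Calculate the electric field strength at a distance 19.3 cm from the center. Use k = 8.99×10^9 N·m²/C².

By spherical symmetry E is radial; choose a Gaussian sphere of radius r = 19.3 cm (r < R).
Integrate the density: Q_enc = 4π ∫₀^r ρ₀(r'/R)^3 r'² dr' = 4πρ₀ r^6/(6·R³) = 3.592×10^-6 C.
By Gauss's law, ∮E·dA = E·4πr² = Q_enc/ε₀.
E = k|Q_enc|/r² = (8.99×10^9)(3.592×10^-6)/(0.193)² = 8.67×10^5 N/C.

E ≈ 8.67×10^5 N/C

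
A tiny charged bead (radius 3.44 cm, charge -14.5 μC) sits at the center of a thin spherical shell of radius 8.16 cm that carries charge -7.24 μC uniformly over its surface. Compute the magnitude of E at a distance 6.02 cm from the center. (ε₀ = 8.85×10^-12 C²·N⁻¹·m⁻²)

By spherical symmetry E is radial; choose a Gaussian sphere of radius r = 6.02 cm (between the bodies, 3.44 cm < r < 8.16 cm).
Only the inner charge is enclosed; the outer shell contributes nothing inside itself. Q_enc = -14.5 μC = -1.45e-5 C.
Gauss's law: E·4πr² = Q_enc/ε₀.
E = |Q_enc|/(4πε₀r²) = (1.45e-5)/(4π·8.85×10^-12·(0.0602)²) = 3.60×10^7 N/C.

3.60×10^7 N/C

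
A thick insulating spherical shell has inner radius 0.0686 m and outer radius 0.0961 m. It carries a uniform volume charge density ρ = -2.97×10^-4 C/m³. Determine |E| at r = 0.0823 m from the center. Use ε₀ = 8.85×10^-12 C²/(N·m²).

Take a concentric spherical Gaussian surface of radius r = 0.0823 m (within the shell material, 0.0686 m < r < 0.0961 m).
Only the shell between 0.0686 m and r is enclosed: Q_enc = ρ·(4π/3)(r³ − a³) = (-2.97e-4)·(4π/3)·((0.0823)³ − (0.0686)³) = -2.919×10^-7 C.
Gauss's law: E·4πr² = Q_enc/ε₀.
E = |Q_enc|/(4πε₀r²) = (2.919×10^-7)/(4π·8.85×10^-12·(0.0823)²) = 3.87e5 N/C.

|E| ≈ 3.87×10^5 N/C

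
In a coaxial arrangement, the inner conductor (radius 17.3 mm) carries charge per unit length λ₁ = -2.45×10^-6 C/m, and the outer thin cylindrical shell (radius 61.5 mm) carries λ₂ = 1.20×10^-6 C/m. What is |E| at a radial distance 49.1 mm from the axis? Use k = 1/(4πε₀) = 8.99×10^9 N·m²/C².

Take a coaxial cylindrical Gaussian surface of radius r = 49.1 mm and length L (between the conductors, 17.3 mm < r < 61.5 mm).
Only the inner wire is enclosed; the outer shell contributes nothing inside itself. λ_enc = λ₁ = -2.45×10^-6 C/m.
Since E is radial and uniform over the curved surface, Φ = E·2πrL = Q_enc/ε₀ = λ_enc L/ε₀.
E = 2k|λ_enc|/r = 2(8.99×10^9)(2.45×10^-6)/(0.0491) = 8.97×10^5 N/C.

8.97×10^5 N/C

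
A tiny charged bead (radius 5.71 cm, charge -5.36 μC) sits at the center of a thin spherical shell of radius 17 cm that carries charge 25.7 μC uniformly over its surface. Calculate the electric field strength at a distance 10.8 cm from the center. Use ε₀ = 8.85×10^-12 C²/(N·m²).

Use a concentric Gaussian sphere at r = 10.8 cm (between the bodies, 5.71 cm < r < 17 cm).
The shell at 17 cm lies outside the Gaussian surface, so Q_enc = -5.36 μC = -5.36×10^-6 C.
By Gauss's law, ∮E·dA = E·4πr² = Q_enc/ε₀.
E = |Q_enc|/(4πε₀r²) = (5.36×10^-6)/(4π·8.85×10^-12·(0.108)²) = 4.13e6 N/C.

E = 4.13e6 V/m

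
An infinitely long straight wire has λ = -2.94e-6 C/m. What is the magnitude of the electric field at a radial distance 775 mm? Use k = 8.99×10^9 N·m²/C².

By cylindrical symmetry E is radial; use a coaxial Gaussian cylinder of radius 775 mm and length L.
Q_enc = λL, so λ_enc = -2.94×10^-6 C/m.
Applying ∮E·dA = Q_enc/ε₀ with the end caps contributing no flux:
E = 2k|λ_enc|/r = 2(8.99×10^9)(2.94×10^-6)/(0.775) = 6.82×10^4 N/C.

E ≈ 6.82×10^4 N/C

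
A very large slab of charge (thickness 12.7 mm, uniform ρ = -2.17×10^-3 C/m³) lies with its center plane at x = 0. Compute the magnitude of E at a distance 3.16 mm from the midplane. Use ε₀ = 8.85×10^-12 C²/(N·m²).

|E| = 7.75e5 N/C

By symmetry E is perpendicular to the slab. A Gaussian pillbox from −3.16 mm to +3.16 mm (face area A) lies entirely within the slab.
Q_enc = ρ·(2x)·A and flux = 2EA, so 2EA = 2ρxA/ε₀ ⇒ E = |ρ|x/ε₀.
E = (2.17×10^-3)(0.00316)/(8.85×10^-12) = 7.75e5 N/C.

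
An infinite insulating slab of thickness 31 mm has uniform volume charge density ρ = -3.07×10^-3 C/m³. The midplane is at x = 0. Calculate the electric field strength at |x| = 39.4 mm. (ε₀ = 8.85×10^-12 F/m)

E ≈ 5.38×10^6 N/C

The point |x| = 39.4 mm lies outside the slab (half-thickness 0.0155 m). A symmetric pillbox spanning the full slab encloses Q_enc = ρ·d·A.
Flux = 2EA ⇒ E = |ρ|d/(2ε₀), independent of distance outside.
E = (3.07×10^-3)(0.031)/(2·8.85×10^-12) = 5.38e6 N/C.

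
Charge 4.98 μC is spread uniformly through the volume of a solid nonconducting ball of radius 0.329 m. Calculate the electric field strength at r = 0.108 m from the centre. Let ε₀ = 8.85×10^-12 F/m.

Take a concentric spherical Gaussian surface of radius r = 0.108 m (r < R).
Only the charge within r is enclosed: Q_enc = Q·(r/R)³ = (4.98 μC)·(0.108 m/0.329 m)³ = 1.762×10^-7 C.
Since E is radial and uniform over the Gaussian sphere, Φ = E·4πr² = Q_enc/ε₀.
E = |Q_enc|/(4πε₀r²) = (1.762e-7)/(4π·8.85×10^-12·(0.108)²) = 1.36×10^5 N/C.

|E| = 1.36e5 V/m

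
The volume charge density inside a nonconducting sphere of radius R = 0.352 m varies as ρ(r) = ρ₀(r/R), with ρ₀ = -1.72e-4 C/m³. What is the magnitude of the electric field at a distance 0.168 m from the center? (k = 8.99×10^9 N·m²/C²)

3.90e5 V/m

Symmetry ⇒ E = E(r) r̂. Gaussian sphere of radius r = 0.168 m (r < R).
Integrate the density: Q_enc = 4π ∫₀^r ρ₀(r'/R)^1 r'² dr' = 4πρ₀ r^4/(4·R) = -1.223×10^-6 C.
Gauss's law: E·4πr² = Q_enc/ε₀.
E = k|Q_enc|/r² = (8.99×10^9)(1.223×10^-6)/(0.168)² = 3.90e5 N/C.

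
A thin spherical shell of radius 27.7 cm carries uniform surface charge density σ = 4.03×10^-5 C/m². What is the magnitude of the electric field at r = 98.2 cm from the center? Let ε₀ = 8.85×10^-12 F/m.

Take a concentric spherical Gaussian surface of radius r = 98.2 cm (r > 27.7 cm).
The entire shell is enclosed: Q_enc = σ·4πR² = (4.03×10^-5)·4π·(0.277)² = 3.886×10^-5 C.
By Gauss's law, ∮E·dA = E·4πr² = Q_enc/ε₀.
E = |Q_enc|/(4πε₀r²) = (3.886×10^-5)/(4π·8.85×10^-12·(0.982)²) = 3.62×10^5 N/C.

E ≈ 3.62×10^5 N/C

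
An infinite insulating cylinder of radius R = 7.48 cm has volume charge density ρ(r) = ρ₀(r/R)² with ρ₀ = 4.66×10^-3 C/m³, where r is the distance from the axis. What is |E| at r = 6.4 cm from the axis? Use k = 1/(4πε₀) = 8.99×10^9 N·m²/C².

Choose a coaxial cylinder of radius r = 6.4 cm (arbitrary length L) as the Gaussian surface (r < R).
λ_enc = ∫₀^r ρ(r')·2πr' dr' = (2πρ₀/R²)·r^4/4 = 2.195×10^-5 C/m.
Since E is radial and uniform over the curved surface, Φ = E·2πrL = Q_enc/ε₀ = λ_enc L/ε₀.
E = 2k|λ_enc|/r = 2(8.99×10^9)(2.195e-5)/(0.064) = 6.17×10^6 N/C.

E = 6.17e6 N/C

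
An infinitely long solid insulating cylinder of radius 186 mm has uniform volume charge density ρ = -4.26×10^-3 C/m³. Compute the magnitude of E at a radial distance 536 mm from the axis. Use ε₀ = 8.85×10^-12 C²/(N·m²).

Take a coaxial cylindrical Gaussian surface of radius r = 536 mm and length L (r > 186 mm, full cross-section enclosed).
λ_enc = ρ·πR² = (-4.26e-3)π(0.186)² = -4.63×10^-4 C/m.
Applying ∮E·dA = Q_enc/ε₀ with the end caps contributing no flux:
E = |λ_enc|/(2πε₀r) = (4.63×10^-4)/(2π·8.85×10^-12·0.536) = 1.55×10^7 N/C.

E ≈ 1.55×10^7 N/C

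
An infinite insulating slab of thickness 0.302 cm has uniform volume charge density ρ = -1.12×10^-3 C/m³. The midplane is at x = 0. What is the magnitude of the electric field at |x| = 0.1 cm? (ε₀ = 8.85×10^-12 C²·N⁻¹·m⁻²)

By symmetry E is perpendicular to the slab. A Gaussian pillbox from −0.1 cm to +0.1 cm (face area A) lies entirely within the slab.
Q_enc = ρ·(2x)·A and flux = 2EA, so 2EA = 2ρxA/ε₀ ⇒ E = |ρ|x/ε₀.
E = (1.12e-3)(0.001)/(8.85×10^-12) = 1.27×10^5 N/C.

E ≈ 1.27e5 N/C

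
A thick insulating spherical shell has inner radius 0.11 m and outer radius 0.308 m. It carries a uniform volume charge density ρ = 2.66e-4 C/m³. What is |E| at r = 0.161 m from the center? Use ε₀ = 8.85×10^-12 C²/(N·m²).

Use a concentric Gaussian sphere at r = 0.161 m (within the shell material, 0.11 m < r < 0.308 m).
Enclosed charge is the volume from a to r: Q_enc = (4π/3)ρ(r³ − a³) = 3.167×10^-6 C.
Gauss's law: E·4πr² = Q_enc/ε₀.
E = |Q_enc|/(4πε₀r²) = (3.167×10^-6)/(4π·8.85×10^-12·(0.161)²) = 1.10×10^6 N/C.

E = 1.10e6 V/m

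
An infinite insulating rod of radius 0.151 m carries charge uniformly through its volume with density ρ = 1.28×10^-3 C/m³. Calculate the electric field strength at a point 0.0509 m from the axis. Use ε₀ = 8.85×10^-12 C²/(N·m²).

Take a coaxial cylindrical Gaussian surface of radius r = 0.0509 m and length L (r < R).
Enclosed charge per unit length: λ_enc = ρ·πr² = (1.28×10^-3)π(0.0509)² = 1.042×10^-5 C/m.
Gauss's law: E·2πrL = λ_enc L/ε₀.
E = |λ_enc|/(2πε₀r) = (1.042×10^-5)/(2π·8.85×10^-12·0.0509) = 3.68×10^6 N/C.

E = 3.68×10^6 N/C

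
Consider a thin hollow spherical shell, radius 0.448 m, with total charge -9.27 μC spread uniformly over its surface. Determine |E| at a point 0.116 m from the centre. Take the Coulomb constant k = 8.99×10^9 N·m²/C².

Symmetry ⇒ E = E(r) r̂. Gaussian sphere of radius r = 0.116 m (inside the shell, r < 0.448 m).
All the charge is outside the Gaussian surface: Q_enc = 0, hence E = 0 everywhere inside the shell.

E = 0 (no enclosed charge)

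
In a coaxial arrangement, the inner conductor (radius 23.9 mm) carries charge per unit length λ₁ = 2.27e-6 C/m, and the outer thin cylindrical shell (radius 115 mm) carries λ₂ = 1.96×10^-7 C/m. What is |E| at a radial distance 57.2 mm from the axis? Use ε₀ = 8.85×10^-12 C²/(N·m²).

Choose a coaxial cylinder of radius r = 57.2 mm (arbitrary length L) as the Gaussian surface (between the conductors, 23.9 mm < r < 115 mm).
Only the inner wire is enclosed; the outer shell contributes nothing inside itself. λ_enc = λ₁ = 2.27×10^-6 C/m.
By Gauss's law (flux through the curved wall only), E·2πrL = λ_enc L/ε₀.
E = |λ_enc|/(2πε₀r) = (2.27×10^-6)/(2π·8.85×10^-12·0.0572) = 7.14×10^5 N/C.

E ≈ 7.14e5 V/m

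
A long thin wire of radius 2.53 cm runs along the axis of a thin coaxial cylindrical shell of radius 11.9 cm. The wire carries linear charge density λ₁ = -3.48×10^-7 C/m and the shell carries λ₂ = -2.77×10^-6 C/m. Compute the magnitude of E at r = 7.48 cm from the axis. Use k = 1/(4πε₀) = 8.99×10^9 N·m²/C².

Coaxial Gaussian cylinder, radius r = 7.48 cm, length L (between the conductors, 2.53 cm < r < 11.9 cm).
Only the inner wire is enclosed; the outer shell contributes nothing inside itself. λ_enc = λ₁ = -3.48×10^-7 C/m.
Applying ∮E·dA = Q_enc/ε₀ with the end caps contributing no flux:
E = 2k|λ_enc|/r = 2(8.99×10^9)(3.48×10^-7)/(0.0748) = 8.37×10^4 N/C.

|E| ≈ 8.37×10^4 V/m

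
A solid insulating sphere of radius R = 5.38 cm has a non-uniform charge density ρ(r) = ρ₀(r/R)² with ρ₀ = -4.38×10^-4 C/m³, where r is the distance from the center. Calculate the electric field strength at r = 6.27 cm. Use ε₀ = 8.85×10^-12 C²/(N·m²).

By spherical symmetry E is radial; choose a Gaussian sphere of radius r = 6.27 cm (r > R, all charge enclosed).
Q_enc = 4π ∫₀^R ρ₀(r'/R)^2 r'² dr' = 4πρ₀R³/5 = -1.714×10^-7 C.
Gauss's law: E·4πr² = Q_enc/ε₀.
E = |Q_enc|/(4πε₀r²) = (1.714e-7)/(4π·8.85×10^-12·(0.0627)²) = 3.92e5 N/C.

|E| = 3.92×10^5 N/C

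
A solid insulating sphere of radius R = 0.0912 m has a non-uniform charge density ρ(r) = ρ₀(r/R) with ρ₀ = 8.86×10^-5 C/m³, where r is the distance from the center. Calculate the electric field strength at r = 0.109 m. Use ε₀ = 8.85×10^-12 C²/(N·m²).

E ≈ 1.60e5 V/m

Symmetry ⇒ E = E(r) r̂. Gaussian sphere of radius r = 0.109 m (r > R, all charge enclosed).
Q_enc = 4π ∫₀^R ρ₀(r'/R)^1 r'² dr' = 4πρ₀R³/4 = 2.111e-7 C.
Applying ∮E·dA = Q_enc/ε₀ with Φ = E(4πr²):
E = |Q_enc|/(4πε₀r²) = (2.111e-7)/(4π·8.85×10^-12·(0.109)²) = 1.60×10^5 N/C.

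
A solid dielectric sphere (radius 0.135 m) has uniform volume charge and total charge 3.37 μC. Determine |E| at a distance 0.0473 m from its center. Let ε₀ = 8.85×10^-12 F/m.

Use a concentric Gaussian sphere at r = 0.0473 m (r < R).
Only the charge within r is enclosed: Q_enc = Q·(r/R)³ = (3.37 μC)·(0.0473 m/0.135 m)³ = 1.449×10^-7 C.
Gauss's law: E·4πr² = Q_enc/ε₀.
E = |Q_enc|/(4πε₀r²) = (1.449×10^-7)/(4π·8.85×10^-12·(0.0473)²) = 5.83×10^5 N/C.

|E| ≈ 5.83×10^5 N/C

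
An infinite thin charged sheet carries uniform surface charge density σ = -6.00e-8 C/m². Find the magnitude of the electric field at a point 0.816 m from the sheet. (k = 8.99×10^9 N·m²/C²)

By planar symmetry E is perpendicular to the sheet and uniform; use a Gaussian pillbox with flat faces of area A on each side of the sheet.
Only the two end caps contribute flux: Φ = 2EA. With Q_enc = σA, Gauss's law gives E = |σ|/(2ε₀).
E = 2πk|σ| = 2π(8.99×10^9)(6.00×10^-8) = 3.39×10^3 N/C.

|E| = 3.39e3 V/m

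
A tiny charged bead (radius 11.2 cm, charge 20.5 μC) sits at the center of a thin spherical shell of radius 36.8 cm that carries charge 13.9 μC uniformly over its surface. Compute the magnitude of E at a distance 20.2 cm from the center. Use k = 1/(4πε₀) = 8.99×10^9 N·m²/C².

By spherical symmetry E is radial; choose a Gaussian sphere of radius r = 20.2 cm (between the bodies, 11.2 cm < r < 36.8 cm).
Only the inner charge is enclosed; the outer shell contributes nothing inside itself. Q_enc = 20.5 μC = 2.05×10^-5 C.
Applying ∮E·dA = Q_enc/ε₀ with Φ = E(4πr²):
E = k|Q_enc|/r² = (8.99×10^9)(2.05e-5)/(0.202)² = 4.52×10^6 N/C.

E = 4.52e6 N/C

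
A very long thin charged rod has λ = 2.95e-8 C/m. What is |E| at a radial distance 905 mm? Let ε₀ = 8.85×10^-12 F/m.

Choose a coaxial cylinder of radius r = 905 mm (arbitrary length L) as the Gaussian surface.
Q_enc = λL, so λ_enc = 2.95×10^-8 C/m.
Gauss's law: E·2πrL = λ_enc L/ε₀.
E = |λ_enc|/(2πε₀r) = (2.95×10^-8)/(2π·8.85×10^-12·0.905) = 586 N/C.

|E| = 586 V/m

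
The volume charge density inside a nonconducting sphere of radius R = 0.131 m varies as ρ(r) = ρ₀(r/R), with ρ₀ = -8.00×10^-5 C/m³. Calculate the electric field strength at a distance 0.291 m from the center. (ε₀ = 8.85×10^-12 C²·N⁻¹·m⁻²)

E = 6.00e4 V/m

Symmetry ⇒ E = E(r) r̂. Gaussian sphere of radius r = 0.291 m (r > R, all charge enclosed).
Q_enc = 4π ∫₀^R ρ₀(r'/R)^1 r'² dr' = 4πρ₀R³/4 = -5.65×10^-7 C.
Since E is radial and uniform over the Gaussian sphere, Φ = E·4πr² = Q_enc/ε₀.
E = |Q_enc|/(4πε₀r²) = (5.65e-7)/(4π·8.85×10^-12·(0.291)²) = 6.00×10^4 N/C.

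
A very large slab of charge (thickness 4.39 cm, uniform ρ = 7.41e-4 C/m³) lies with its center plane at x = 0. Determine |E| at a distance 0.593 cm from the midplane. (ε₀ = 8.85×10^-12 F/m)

By symmetry E is perpendicular to the slab. A Gaussian pillbox from −0.593 cm to +0.593 cm (face area A) lies entirely within the slab.
Q_enc = ρ·(2x)·A and flux = 2EA, so 2EA = 2ρxA/ε₀ ⇒ E = |ρ|x/ε₀.
E = (7.41e-4)(0.00593)/(8.85×10^-12) = 4.97×10^5 N/C.

|E| = 4.97×10^5 V/m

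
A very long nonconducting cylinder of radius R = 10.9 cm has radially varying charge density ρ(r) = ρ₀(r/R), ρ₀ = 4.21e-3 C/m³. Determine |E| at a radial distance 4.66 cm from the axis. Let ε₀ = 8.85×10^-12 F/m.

Coaxial Gaussian cylinder, radius r = 4.66 cm, length L (r < R).
Integrating ρ over the cross-section to radius r: λ_enc = (2πρ₀/R) ∫₀^r r'^2 dr' = 2πρ₀ r^3/(3·R) = 8.186×10^-6 C/m.
Gauss's law: E·2πrL = λ_enc L/ε₀.
E = |λ_enc|/(2πε₀r) = (8.186×10^-6)/(2π·8.85×10^-12·0.0466) = 3.16×10^6 N/C.

|E| ≈ 3.16e6 N/C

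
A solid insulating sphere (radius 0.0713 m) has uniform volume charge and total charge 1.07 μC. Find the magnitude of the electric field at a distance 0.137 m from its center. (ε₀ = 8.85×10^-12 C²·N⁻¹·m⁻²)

Symmetry ⇒ E = E(r) r̂. Gaussian sphere of radius r = 0.137 m (r > R, so the entire charge is enclosed).
Q_enc = 1.07 μC = 1.07×10^-6 C.
Since E is radial and uniform over the Gaussian sphere, Φ = E·4πr² = Q_enc/ε₀.
E = |Q_enc|/(4πε₀r²) = (1.07e-6)/(4π·8.85×10^-12·(0.137)²) = 5.13×10^5 N/C.

E ≈ 5.13×10^5 V/m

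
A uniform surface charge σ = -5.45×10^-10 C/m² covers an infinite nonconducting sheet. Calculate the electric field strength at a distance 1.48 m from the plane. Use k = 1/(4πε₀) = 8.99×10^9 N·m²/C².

Choose a cylindrical pillbox piercing the sheet, end faces (area A) parallel to it.
Only the two end caps contribute flux: Φ = 2EA. With Q_enc = σA, Gauss's law gives E = |σ|/(2ε₀).
E = 2πk|σ| = 2π(8.99×10^9)(5.45×10^-10) = 30.8 N/C.

|E| = 30.8 N/C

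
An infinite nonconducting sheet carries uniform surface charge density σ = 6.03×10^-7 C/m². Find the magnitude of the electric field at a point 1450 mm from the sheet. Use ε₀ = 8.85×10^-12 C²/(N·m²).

By planar symmetry E is perpendicular to the sheet and uniform; use a Gaussian pillbox with flat faces of area A on each side of the sheet.
Flux Φ = 2EA and Q_enc = σA, so 2EA = σA/ε₀ ⇒ E = |σ|/(2ε₀), independent of distance.
E = |σ|/(2ε₀) = (6.03e-7)/(2·8.85×10^-12) = 3.41e4 N/C.

|E| = 3.41×10^4 V/m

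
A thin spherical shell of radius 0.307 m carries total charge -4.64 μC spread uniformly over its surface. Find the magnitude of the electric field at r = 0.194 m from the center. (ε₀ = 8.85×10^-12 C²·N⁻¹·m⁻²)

E = 0 (no enclosed charge)

By spherical symmetry E is radial; choose a Gaussian sphere of radius r = 0.194 m (inside the shell, r < 0.307 m).
All the charge is outside the Gaussian surface: Q_enc = 0, hence E = 0 everywhere inside the shell.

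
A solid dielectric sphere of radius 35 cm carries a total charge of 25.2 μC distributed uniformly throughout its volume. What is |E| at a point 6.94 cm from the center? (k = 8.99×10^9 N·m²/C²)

Use a concentric Gaussian sphere at r = 6.94 cm (r < R).
For a uniform sphere the enclosed fraction is (r/R)³, so Q_enc = (25.2 μC)(0.0694/0.35)³ = 1.965e-7 C.
Applying ∮E·dA = Q_enc/ε₀ with Φ = E(4πr²):
E = k|Q_enc|/r² = (8.99×10^9)(1.965×10^-7)/(0.0694)² = 3.67e5 N/C.

E ≈ 3.67×10^5 N/C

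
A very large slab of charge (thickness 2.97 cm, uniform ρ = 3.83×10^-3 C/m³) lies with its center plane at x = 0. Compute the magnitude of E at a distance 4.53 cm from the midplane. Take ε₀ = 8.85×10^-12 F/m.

6.43e6 N/C

The point |x| = 4.53 cm lies outside the slab (half-thickness 0.01485 m). A symmetric pillbox spanning the full slab encloses Q_enc = ρ·d·A.
Flux = 2EA ⇒ E = |ρ|d/(2ε₀), independent of distance outside.
E = (3.83e-3)(0.0297)/(2·8.85×10^-12) = 6.43×10^6 N/C.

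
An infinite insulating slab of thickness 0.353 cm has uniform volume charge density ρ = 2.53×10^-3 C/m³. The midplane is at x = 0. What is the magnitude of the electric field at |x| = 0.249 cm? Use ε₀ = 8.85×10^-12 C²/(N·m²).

|E| = 5.05×10^5 N/C

The point |x| = 0.249 cm lies outside the slab (half-thickness 0.001765 m). A symmetric pillbox spanning the full slab encloses Q_enc = ρ·d·A.
Flux = 2EA ⇒ E = |ρ|d/(2ε₀), independent of distance outside.
E = (2.53×10^-3)(0.00353)/(2·8.85×10^-12) = 5.05×10^5 N/C.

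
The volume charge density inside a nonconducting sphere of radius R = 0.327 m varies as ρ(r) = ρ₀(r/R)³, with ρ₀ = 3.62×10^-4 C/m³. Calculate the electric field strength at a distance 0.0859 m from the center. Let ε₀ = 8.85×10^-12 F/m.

By spherical symmetry E is radial; choose a Gaussian sphere of radius r = 0.0859 m (r < R).
Q_enc = ∫₀^r ρ(r')·4πr'² dr' = (4πρ₀/R³) ∫₀^r r'^5 dr' = 4πρ₀ r^6/(6·R³) = 8.711e-9 C.
Gauss's law: E·4πr² = Q_enc/ε₀.
E = |Q_enc|/(4πε₀r²) = (8.711×10^-9)/(4π·8.85×10^-12·(0.0859)²) = 1.06e4 N/C.

E = 1.06e4 V/m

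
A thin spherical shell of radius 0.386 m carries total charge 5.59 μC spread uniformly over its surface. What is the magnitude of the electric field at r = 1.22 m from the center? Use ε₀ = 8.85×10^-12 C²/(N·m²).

3.38×10^4 N/C

By spherical symmetry E is radial; choose a Gaussian sphere of radius r = 1.22 m (r > 0.386 m).
The entire shell is enclosed: Q_enc = 5.59e-6 C.
Gauss's law: E·4πr² = Q_enc/ε₀.
E = |Q_enc|/(4πε₀r²) = (5.59×10^-6)/(4π·8.85×10^-12·(1.22)²) = 3.38e4 N/C.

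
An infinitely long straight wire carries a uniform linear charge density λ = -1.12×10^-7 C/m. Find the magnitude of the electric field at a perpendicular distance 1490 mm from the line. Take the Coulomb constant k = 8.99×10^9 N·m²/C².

Choose a coaxial cylinder of radius r = 1490 mm (arbitrary length L) as the Gaussian surface.
Q_enc = λL, so λ_enc = -1.12e-7 C/m.
Gauss's law: E·2πrL = λ_enc L/ε₀.
E = 2k|λ_enc|/r = 2(8.99×10^9)(1.12×10^-7)/(1.49) = 1.35×10^3 N/C.

E ≈ 1.35×10^3 V/m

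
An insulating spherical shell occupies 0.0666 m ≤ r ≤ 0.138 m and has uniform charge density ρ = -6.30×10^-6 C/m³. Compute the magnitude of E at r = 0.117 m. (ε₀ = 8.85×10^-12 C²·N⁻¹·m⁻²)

By spherical symmetry E is radial; choose a Gaussian sphere of radius r = 0.117 m (within the shell material, 0.0666 m < r < 0.138 m).
Enclosed charge is the volume from a to r: Q_enc = (4π/3)ρ(r³ − a³) = -3.447×10^-8 C.
Applying ∮E·dA = Q_enc/ε₀ with Φ = E(4πr²):
E = |Q_enc|/(4πε₀r²) = (3.447×10^-8)/(4π·8.85×10^-12·(0.117)²) = 2.26e4 N/C.

|E| = 2.26×10^4 V/m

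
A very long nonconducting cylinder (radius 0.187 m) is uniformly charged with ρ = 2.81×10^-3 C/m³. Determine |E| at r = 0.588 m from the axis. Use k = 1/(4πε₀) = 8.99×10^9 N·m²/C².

Coaxial Gaussian cylinder, radius r = 0.588 m, length L (r > 0.187 m, full cross-section enclosed).
λ_enc = ρ·πR² = (2.81×10^-3)π(0.187)² = 3.087e-4 C/m.
Gauss's law: E·2πrL = λ_enc L/ε₀.
E = 2k|λ_enc|/r = 2(8.99×10^9)(3.087e-4)/(0.588) = 9.44e6 N/C.

|E| ≈ 9.44e6 V/m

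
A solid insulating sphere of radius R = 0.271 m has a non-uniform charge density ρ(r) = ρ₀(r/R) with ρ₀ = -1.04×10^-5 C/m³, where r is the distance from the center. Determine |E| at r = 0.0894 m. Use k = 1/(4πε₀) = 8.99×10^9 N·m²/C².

E = 8.66×10^3 V/m

Take a concentric spherical Gaussian surface of radius r = 0.0894 m (r < R).
Integrate the density: Q_enc = 4π ∫₀^r ρ₀(r'/R)^1 r'² dr' = 4πρ₀ r^4/(4·R) = -7.701e-9 C.
Gauss's law: E·4πr² = Q_enc/ε₀.
E = k|Q_enc|/r² = (8.99×10^9)(7.701×10^-9)/(0.0894)² = 8.66×10^3 N/C.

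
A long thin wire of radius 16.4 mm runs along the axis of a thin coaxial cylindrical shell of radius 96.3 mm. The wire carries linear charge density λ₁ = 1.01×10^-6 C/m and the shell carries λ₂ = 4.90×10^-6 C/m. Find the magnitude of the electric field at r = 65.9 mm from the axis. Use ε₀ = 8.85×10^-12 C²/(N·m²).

Coaxial Gaussian cylinder, radius r = 65.9 mm, length L (between the conductors, 16.4 mm < r < 96.3 mm).
Only the inner wire is enclosed; the outer shell contributes nothing inside itself. λ_enc = λ₁ = 1.01×10^-6 C/m.
Since E is radial and uniform over the curved surface, Φ = E·2πrL = Q_enc/ε₀ = λ_enc L/ε₀.
E = |λ_enc|/(2πε₀r) = (1.01×10^-6)/(2π·8.85×10^-12·0.0659) = 2.76×10^5 N/C.

|E| = 2.76×10^5 N/C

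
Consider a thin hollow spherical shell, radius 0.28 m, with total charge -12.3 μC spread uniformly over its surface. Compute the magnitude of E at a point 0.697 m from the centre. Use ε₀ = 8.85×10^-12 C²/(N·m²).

|E| ≈ 2.28×10^5 V/m

Take a concentric spherical Gaussian surface of radius r = 0.697 m (r > 0.28 m).
The entire shell is enclosed: Q_enc = -1.23e-5 C.
By Gauss's law, ∮E·dA = E·4πr² = Q_enc/ε₀.
E = |Q_enc|/(4πε₀r²) = (1.23×10^-5)/(4π·8.85×10^-12·(0.697)²) = 2.28×10^5 N/C.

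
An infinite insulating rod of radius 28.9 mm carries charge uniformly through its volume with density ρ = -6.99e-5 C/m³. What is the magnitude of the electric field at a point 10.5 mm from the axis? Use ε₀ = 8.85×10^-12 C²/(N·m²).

Take a coaxial cylindrical Gaussian surface of radius r = 10.5 mm and length L (r < R).
Enclosed charge per unit length: λ_enc = ρ·πr² = (-6.99×10^-5)π(0.0105)² = -2.421e-8 C/m.
By Gauss's law (flux through the curved wall only), E·2πrL = λ_enc L/ε₀.
E = |λ_enc|/(2πε₀r) = (2.421e-8)/(2π·8.85×10^-12·0.0105) = 4.15e4 N/C.

4.15×10^4 N/C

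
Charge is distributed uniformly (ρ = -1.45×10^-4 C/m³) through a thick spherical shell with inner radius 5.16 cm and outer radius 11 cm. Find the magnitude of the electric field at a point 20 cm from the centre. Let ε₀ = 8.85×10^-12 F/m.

Take a concentric spherical Gaussian surface of radius r = 20 cm (r > 11 cm, enclosing the whole shell).
Q_enc = ρ·(4π/3)(b³ − a³) = (-1.45e-4)·(4π/3)·((0.11)³ − (0.0516)³) = -7.25×10^-7 C.
Since E is radial and uniform over the Gaussian sphere, Φ = E·4πr² = Q_enc/ε₀.
E = |Q_enc|/(4πε₀r²) = (7.25e-7)/(4π·8.85×10^-12·(0.2)²) = 1.63×10^5 N/C.

1.63×10^5 N/C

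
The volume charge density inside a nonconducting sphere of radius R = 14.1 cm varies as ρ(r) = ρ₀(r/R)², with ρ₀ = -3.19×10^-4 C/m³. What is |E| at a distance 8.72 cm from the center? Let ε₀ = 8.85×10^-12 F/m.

Take a concentric spherical Gaussian surface of radius r = 8.72 cm (r < R).
Q_enc = ∫₀^r ρ(r')·4πr'² dr' = (4πρ₀/R²) ∫₀^r r'^4 dr' = 4πρ₀ r^5/(5·R²) = -2.033e-7 C.
By Gauss's law, ∮E·dA = E·4πr² = Q_enc/ε₀.
E = |Q_enc|/(4πε₀r²) = (2.033e-7)/(4π·8.85×10^-12·(0.0872)²) = 2.40e5 N/C.

E ≈ 2.40×10^5 N/C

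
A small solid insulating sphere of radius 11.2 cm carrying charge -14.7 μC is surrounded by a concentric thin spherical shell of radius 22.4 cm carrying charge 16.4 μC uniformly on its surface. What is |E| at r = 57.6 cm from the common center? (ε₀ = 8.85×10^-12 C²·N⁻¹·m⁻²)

By spherical symmetry E is radial; choose a Gaussian sphere of radius r = 57.6 cm (r > 22.4 cm, enclosing both).
Q_enc = (-14.7 μC) + (16.4 μC) = 1.70×10^-6 C.
By Gauss's law, ∮E·dA = E·4πr² = Q_enc/ε₀.
E = |Q_enc|/(4πε₀r²) = (1.70e-6)/(4π·8.85×10^-12·(0.576)²) = 4.61×10^4 N/C.

|E| ≈ 4.61×10^4 N/C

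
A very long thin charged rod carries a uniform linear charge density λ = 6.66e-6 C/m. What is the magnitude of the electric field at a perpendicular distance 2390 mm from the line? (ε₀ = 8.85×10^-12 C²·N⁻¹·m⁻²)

5.01×10^4 N/C

Choose a coaxial cylinder of radius r = 2390 mm (arbitrary length L) as the Gaussian surface.
Q_enc = λL, so λ_enc = 6.66×10^-6 C/m.
By Gauss's law (flux through the curved wall only), E·2πrL = λ_enc L/ε₀.
E = |λ_enc|/(2πε₀r) = (6.66×10^-6)/(2π·8.85×10^-12·2.39) = 5.01×10^4 N/C.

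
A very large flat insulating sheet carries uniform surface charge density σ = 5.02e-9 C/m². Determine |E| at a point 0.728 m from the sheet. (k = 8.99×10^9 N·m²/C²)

The symmetry is planar: E is normal to the sheet and the same magnitude on both sides. Take a pillbox straddling the sheet with end-cap area A.
Only the two end caps contribute flux: Φ = 2EA. With Q_enc = σA, Gauss's law gives E = |σ|/(2ε₀).
E = 2πk|σ| = 2π(8.99×10^9)(5.02e-9) = 284 N/C.

E ≈ 284 N/C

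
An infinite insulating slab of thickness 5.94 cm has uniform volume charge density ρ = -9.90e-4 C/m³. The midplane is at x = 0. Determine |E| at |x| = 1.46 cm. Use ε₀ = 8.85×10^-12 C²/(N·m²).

By symmetry E is perpendicular to the slab. A Gaussian pillbox from −1.46 cm to +1.46 cm (face area A) lies entirely within the slab.
Q_enc = ρ·(2x)·A and flux = 2EA, so 2EA = 2ρxA/ε₀ ⇒ E = |ρ|x/ε₀.
E = (9.90e-4)(0.0146)/(8.85×10^-12) = 1.63×10^6 N/C.

E ≈ 1.63e6 V/m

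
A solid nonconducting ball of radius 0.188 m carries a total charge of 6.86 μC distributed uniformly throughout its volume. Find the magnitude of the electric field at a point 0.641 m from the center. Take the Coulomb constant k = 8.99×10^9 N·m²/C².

|E| = 1.50e5 V/m

Symmetry ⇒ E = E(r) r̂. Gaussian sphere of radius r = 0.641 m (r > R, so the entire charge is enclosed).
Q_enc = 6.86 μC = 6.86×10^-6 C.
Gauss's law: E·4πr² = Q_enc/ε₀.
E = k|Q_enc|/r² = (8.99×10^9)(6.86×10^-6)/(0.641)² = 1.50e5 N/C.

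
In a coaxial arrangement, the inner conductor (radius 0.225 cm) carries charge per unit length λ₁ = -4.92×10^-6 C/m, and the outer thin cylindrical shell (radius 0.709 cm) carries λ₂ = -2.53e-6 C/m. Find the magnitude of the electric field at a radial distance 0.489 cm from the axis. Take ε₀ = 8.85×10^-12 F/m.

Take a coaxial cylindrical Gaussian surface of radius r = 0.489 cm and length L (between the conductors, 0.225 cm < r < 0.709 cm).
The shell at 0.709 cm lies outside the Gaussian surface, so λ_enc = λ₁ = -4.92×10^-6 C/m.
By Gauss's law (flux through the curved wall only), E·2πrL = λ_enc L/ε₀.
E = |λ_enc|/(2πε₀r) = (4.92e-6)/(2π·8.85×10^-12·0.00489) = 1.81e7 N/C.

E ≈ 1.81×10^7 N/C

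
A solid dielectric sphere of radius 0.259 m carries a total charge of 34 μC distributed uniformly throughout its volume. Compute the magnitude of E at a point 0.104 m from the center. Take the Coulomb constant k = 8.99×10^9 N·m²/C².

By spherical symmetry E is radial; choose a Gaussian sphere of radius r = 0.104 m (r < R).
For a uniform sphere the enclosed fraction is (r/R)³, so Q_enc = (34 μC)(0.104/0.259)³ = 2.201e-6 C.
Since E is radial and uniform over the Gaussian sphere, Φ = E·4πr² = Q_enc/ε₀.
E = k|Q_enc|/r² = (8.99×10^9)(2.201×10^-6)/(0.104)² = 1.83e6 N/C.

E = 1.83×10^6 V/m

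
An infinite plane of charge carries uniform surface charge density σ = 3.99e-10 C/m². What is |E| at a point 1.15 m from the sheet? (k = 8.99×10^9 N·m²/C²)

E ≈ 22.5 V/m

By planar symmetry E is perpendicular to the sheet and uniform; use a Gaussian pillbox with flat faces of area A on each side of the sheet.
Only the two end caps contribute flux: Φ = 2EA. With Q_enc = σA, Gauss's law gives E = |σ|/(2ε₀).
E = 2πk|σ| = 2π(8.99×10^9)(3.99×10^-10) = 22.5 N/C.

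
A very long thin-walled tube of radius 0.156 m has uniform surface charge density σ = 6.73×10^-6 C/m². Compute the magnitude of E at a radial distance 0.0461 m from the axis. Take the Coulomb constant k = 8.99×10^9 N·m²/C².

E = 0

Choose a coaxial cylinder of radius r = 0.0461 m (arbitrary length L) as the Gaussian surface (r < 0.156 m, inside the shell).
All the surface charge lies outside this cylinder: Q_enc = 0, hence E = 0.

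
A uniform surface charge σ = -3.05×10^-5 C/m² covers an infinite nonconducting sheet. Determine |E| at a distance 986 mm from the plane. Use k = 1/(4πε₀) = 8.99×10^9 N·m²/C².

1.72e6 N/C

Choose a cylindrical pillbox piercing the sheet, end faces (area A) parallel to it.
Only the two end caps contribute flux: Φ = 2EA. With Q_enc = σA, Gauss's law gives E = |σ|/(2ε₀).
E = 2πk|σ| = 2π(8.99×10^9)(3.05×10^-5) = 1.72×10^6 N/C.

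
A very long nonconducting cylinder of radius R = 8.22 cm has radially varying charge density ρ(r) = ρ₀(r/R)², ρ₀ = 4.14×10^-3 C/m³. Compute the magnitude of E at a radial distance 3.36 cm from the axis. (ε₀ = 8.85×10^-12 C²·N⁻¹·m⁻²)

|E| = 6.57×10^5 N/C

Coaxial Gaussian cylinder, radius r = 3.36 cm, length L (r < R).
λ_enc = ∫₀^r ρ(r')·2πr' dr' = (2πρ₀/R²)·r^4/4 = 1.227e-6 C/m.
By Gauss's law (flux through the curved wall only), E·2πrL = λ_enc L/ε₀.
E = |λ_enc|/(2πε₀r) = (1.227×10^-6)/(2π·8.85×10^-12·0.0336) = 6.57×10^5 N/C.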